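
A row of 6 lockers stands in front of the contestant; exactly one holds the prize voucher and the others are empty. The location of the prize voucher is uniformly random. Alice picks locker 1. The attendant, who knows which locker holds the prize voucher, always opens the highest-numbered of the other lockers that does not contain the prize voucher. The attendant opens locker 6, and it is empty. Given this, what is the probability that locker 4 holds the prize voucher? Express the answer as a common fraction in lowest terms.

1/5

Condition on the true location of the prize voucher.
If it is in any of lockers 1, 2, 3, 4, and 5 (prior 1/6 each): locker 6 is the highest-numbered option available, probability 1; weight (1/6)·1 = 1/6 each.
If it is in locker 6 (prior 1/6): the attendant opened locker 6, so this case is ruled out; weight (1/6)·0 = 0.
The weights sum to 5/6.
So P(the prize voucher in locker 4 | the attendant opened locker 6) = (1/6) / (5/6) = 1/5.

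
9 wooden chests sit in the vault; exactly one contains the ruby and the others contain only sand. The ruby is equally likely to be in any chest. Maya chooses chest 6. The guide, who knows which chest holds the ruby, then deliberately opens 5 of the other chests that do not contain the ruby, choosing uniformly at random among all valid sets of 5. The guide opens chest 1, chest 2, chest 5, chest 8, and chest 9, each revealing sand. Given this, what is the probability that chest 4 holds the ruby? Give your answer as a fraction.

Apply Bayes' rule, conditioning on where the ruby actually is.
If it is in any of chests 1, 2, 5, 8, and 9 (prior 1/9 each): that chest was opened and seen not to hold the prize — ruled out; weight (1/9)·0 = 0 each.
If it is in any of chests 3, 4, and 7 (prior 1/9 each): the guide has 21 equally likely choices, so probability 1/21; weight (1/9)·(1/21) = 1/189 each.
If it is in chest 6 (prior 1/9): the guide has 56 equally likely choices, so probability 1/56; weight (1/9)·(1/56) = 1/504.
The weights sum to 1/56.
So P(the ruby in chest 4 | the guide opened chest 1, chest 2, chest 5, chest 8, and chest 9) = (1/189) / (1/56) = 8/27.

8/27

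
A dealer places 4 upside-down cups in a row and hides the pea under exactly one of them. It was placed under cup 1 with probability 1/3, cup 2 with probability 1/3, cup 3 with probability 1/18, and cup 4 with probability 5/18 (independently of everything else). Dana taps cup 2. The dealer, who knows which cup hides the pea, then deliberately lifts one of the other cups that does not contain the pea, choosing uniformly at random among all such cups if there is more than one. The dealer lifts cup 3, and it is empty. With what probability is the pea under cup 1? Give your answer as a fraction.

Consider each possible location of the pea in turn.
If it is under cup 1 (prior 1/3): the dealer has 2 equally likely choices, so probability 1/2; weight (1/3)·(1/2) = 1/6.
If it is under cup 2 (prior 1/3): the dealer has 3 equally likely choices, so probability 1/3; weight (1/3)·(1/3) = 1/9.
If it is under cup 3 (prior 1/18): the dealer opened cup 3, so this case is ruled out; weight (1/18)·0 = 0.
If it is under cup 4 (prior 5/18): the dealer has 2 equally likely choices, so probability 1/2; weight (5/18)·(1/2) = 5/36.
The weights sum to 5/12.
So P(the pea under cup 1 | the dealer opened cup 3) = (1/6) / (5/12) = 2/5.

2/5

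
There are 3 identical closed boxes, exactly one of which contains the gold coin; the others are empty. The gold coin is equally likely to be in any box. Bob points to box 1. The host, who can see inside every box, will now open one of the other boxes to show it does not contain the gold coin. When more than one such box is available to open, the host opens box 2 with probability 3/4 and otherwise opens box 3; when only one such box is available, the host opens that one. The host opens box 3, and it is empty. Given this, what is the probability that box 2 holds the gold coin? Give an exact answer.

4/5

Apply Bayes' rule, conditioning on where the gold coin actually is.
If it is in box 1 (prior 1/3): box 2 is available but not opened, probability 1/4; weight (1/3)·(1/4) = 1/12.
If it is in box 2 (prior 1/3): only box 3 is available, probability 1; weight (1/3)·1 = 1/3.
If it is in box 3 (prior 1/3): the host opened box 3, so this case is ruled out; weight (1/3)·0 = 0.
The weights sum to 5/12.
So P(the gold coin in box 2 | the host opened box 3) = (1/3) / (5/12) = 4/5.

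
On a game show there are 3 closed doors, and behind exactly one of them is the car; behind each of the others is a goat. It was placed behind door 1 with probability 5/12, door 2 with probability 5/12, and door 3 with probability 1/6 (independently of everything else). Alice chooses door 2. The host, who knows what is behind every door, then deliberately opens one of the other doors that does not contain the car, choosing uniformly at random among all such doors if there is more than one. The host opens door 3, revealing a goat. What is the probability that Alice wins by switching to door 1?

Condition on the true location of the car.
If it is behind door 1 (prior 5/12): the host has no choice, probability 1; weight (5/12)·1 = 5/12.
If it is behind door 2 (prior 5/12): the host has 2 equally likely choices, so probability 1/2; weight (5/12)·(1/2) = 5/24.
If it is behind door 3 (prior 1/6): the host opened door 3, so this case is ruled out; weight (1/6)·0 = 0.
The weights sum to 5/8.
So P(the car behind door 1 | the host opened door 3) = (5/12) / (5/8) = 2/3.

2/3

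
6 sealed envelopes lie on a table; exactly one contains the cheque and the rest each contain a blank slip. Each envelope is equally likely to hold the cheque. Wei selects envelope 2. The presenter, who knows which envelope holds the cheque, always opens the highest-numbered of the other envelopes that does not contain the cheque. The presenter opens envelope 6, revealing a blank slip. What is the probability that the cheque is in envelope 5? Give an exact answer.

Condition on the true location of the cheque.
If it is in any of envelopes 1, 2, 3, 4, and 5 (prior 1/6 each): envelope 6 is the highest-numbered option available, probability 1; weight (1/6)·1 = 1/6 each.
If it is in envelope 6 (prior 1/6): the presenter opened envelope 6, so this case is ruled out; weight (1/6)·0 = 0.
The weights sum to 5/6.
So P(the cheque in envelope 5 | the presenter opened envelope 6) = (1/6) / (5/6) = 1/5.

1/5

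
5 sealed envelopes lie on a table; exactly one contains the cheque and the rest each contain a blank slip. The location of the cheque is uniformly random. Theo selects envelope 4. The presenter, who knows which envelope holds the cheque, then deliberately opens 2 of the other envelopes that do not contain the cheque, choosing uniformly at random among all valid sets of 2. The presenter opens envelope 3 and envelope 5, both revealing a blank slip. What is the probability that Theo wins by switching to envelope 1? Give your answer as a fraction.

Apply Bayes' rule, conditioning on where the cheque actually is.
If it is in either of envelopes 1 and 2 (prior 1/5 each): the presenter has 3 equally likely choices, so probability 1/3; weight (1/5)·(1/3) = 1/15 each.
If it is in either of envelopes 3 and 5 (prior 1/5 each): that envelope was opened and seen not to hold the prize — ruled out; weight (1/5)·0 = 0 each.
If it is in envelope 4 (prior 1/5): the presenter has 6 equally likely choices, so probability 1/6; weight (1/5)·(1/6) = 1/30.
The weights sum to 1/6.
So P(the cheque in envelope 1 | the presenter opened envelope 3 and envelope 5) = (1/15) / (1/6) = 2/5.

2/5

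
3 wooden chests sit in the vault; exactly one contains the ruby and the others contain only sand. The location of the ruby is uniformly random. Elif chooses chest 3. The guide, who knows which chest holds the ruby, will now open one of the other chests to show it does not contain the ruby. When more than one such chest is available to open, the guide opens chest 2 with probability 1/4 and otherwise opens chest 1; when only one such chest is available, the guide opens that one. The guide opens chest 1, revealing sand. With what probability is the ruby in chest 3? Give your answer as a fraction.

3/7

Consider each possible location of the ruby in turn.
If it is in chest 1 (prior 1/3): the guide opened chest 1, so this case is ruled out; weight (1/3)·0 = 0.
If it is in chest 2 (prior 1/3): only chest 1 is available, probability 1; weight (1/3)·1 = 1/3.
If it is in chest 3 (prior 1/3): chest 2 is available but not opened, probability 3/4; weight (1/3)·(3/4) = 1/4.
The weights sum to 7/12.
So P(the ruby in chest 3 | the guide opened chest 1) = (1/4) / (7/12) = 3/7.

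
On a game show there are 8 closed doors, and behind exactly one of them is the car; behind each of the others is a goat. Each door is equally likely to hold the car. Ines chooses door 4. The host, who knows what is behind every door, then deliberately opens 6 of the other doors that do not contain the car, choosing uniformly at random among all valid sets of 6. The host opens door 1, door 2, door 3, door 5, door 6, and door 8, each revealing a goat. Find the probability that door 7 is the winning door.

7/8

Condition on the true location of the car.
If it is behind any of doors 1, 2, 3, 5, 6, and 8 (prior 1/8 each): that door was opened and seen not to hold the prize — ruled out; weight (1/8)·0 = 0 each.
If it is behind door 4 (prior 1/8): the host has 7 equally likely choices, so probability 1/7; weight (1/8)·(1/7) = 1/56.
If it is behind door 7 (prior 1/8): the host has no choice, probability 1; weight (1/8)·1 = 1/8.
The weights sum to 1/7.
So P(the car behind door 7 | the host opened door 1, door 2, door 3, door 5, door 6, and door 8) = (1/8) / (1/7) = 7/8.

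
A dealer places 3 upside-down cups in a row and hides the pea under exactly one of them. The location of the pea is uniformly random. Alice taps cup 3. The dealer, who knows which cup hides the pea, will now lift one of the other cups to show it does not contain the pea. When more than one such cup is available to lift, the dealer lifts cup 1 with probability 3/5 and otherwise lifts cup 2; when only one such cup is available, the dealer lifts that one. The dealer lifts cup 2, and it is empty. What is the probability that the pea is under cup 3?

Consider each possible location of the pea in turn.
If it is under cup 1 (prior 1/3): only cup 2 is available, probability 1; weight (1/3)·1 = 1/3.
If it is under cup 2 (prior 1/3): the dealer opened cup 2, so this case is ruled out; weight (1/3)·0 = 0.
If it is under cup 3 (prior 1/3): cup 1 is available but not opened, probability 2/5; weight (1/3)·(2/5) = 2/15.
The weights sum to 7/15.
So P(the pea under cup 3 | the dealer opened cup 2) = (2/15) / (7/15) = 2/7.

2/7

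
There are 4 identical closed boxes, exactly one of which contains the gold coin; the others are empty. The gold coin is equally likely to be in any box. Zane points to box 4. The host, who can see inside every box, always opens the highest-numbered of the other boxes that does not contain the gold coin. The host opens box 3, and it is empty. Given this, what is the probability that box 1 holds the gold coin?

Apply Bayes' rule, conditioning on where the gold coin actually is.
If it is in any of boxes 1, 2, and 4 (prior 1/4 each): box 3 is the highest-numbered option available, probability 1; weight (1/4)·1 = 1/4 each.
If it is in box 3 (prior 1/4): the host opened box 3, so this case is ruled out; weight (1/4)·0 = 0.
The weights sum to 3/4.
So P(the gold coin in box 1 | the host opened box 3) = (1/4) / (3/4) = 1/3.

1/3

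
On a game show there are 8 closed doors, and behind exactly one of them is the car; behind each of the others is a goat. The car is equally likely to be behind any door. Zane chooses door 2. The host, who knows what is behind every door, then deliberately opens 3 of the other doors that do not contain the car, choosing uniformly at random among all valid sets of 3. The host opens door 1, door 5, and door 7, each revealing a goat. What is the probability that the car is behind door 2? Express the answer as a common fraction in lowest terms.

1/8

Condition on the true location of the car.
If it is behind any of doors 1, 5, and 7 (prior 1/8 each): that door was opened and seen not to hold the prize — ruled out; weight (1/8)·0 = 0 each.
If it is behind door 2 (prior 1/8): the host has 35 equally likely choices, so probability 1/35; weight (1/8)·(1/35) = 1/280.
If it is behind any of doors 3, 4, 6, and 8 (prior 1/8 each): the host has 20 equally likely choices, so probability 1/20; weight (1/8)·(1/20) = 1/160 each.
The weights sum to 1/35.
So P(the car behind door 2 | the host opened door 1, door 5, and door 7) = (1/280) / (1/35) = 1/8.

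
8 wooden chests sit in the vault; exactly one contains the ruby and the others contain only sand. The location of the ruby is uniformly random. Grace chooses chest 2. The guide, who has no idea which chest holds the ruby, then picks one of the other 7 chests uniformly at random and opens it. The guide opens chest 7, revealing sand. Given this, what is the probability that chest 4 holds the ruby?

Because the guide chose which chest to open without knowing where the ruby is, the choice is independent of the prize location. Learning that chest 7 does not hold the ruby simply rules out that one location and leaves the remaining 7 chests still equally likely by symmetry.
So P(the ruby in chest 4) = 1/7.

1/7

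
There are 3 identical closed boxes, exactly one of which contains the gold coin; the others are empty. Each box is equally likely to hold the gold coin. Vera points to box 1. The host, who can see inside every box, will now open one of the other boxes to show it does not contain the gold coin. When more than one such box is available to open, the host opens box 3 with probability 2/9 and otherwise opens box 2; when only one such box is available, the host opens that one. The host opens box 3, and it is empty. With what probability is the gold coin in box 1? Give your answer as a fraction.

Condition on the true location of the gold coin.
If it is in box 1 (prior 1/3): box 3 is available, opened with probability 2/9; weight (1/3)·(2/9) = 2/27.
If it is in box 2 (prior 1/3): only box 3 is available, probability 1; weight (1/3)·1 = 1/3.
If it is in box 3 (prior 1/3): the host opened box 3, so this case is ruled out; weight (1/3)·0 = 0.
The weights sum to 11/27.
So P(the gold coin in box 1 | the host opened box 3) = (2/27) / (11/27) = 2/11.

2/11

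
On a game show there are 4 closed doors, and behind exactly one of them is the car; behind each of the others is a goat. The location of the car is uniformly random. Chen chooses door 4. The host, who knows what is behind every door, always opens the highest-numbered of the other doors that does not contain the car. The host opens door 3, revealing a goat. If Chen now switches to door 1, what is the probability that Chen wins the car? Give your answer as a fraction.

Consider each possible location of the car in turn.
If it is behind any of doors 1, 2, and 4 (prior 1/4 each): door 3 is the highest-numbered option available, probability 1; weight (1/4)·1 = 1/4 each.
If it is behind door 3 (prior 1/4): the host opened door 3, so this case is ruled out; weight (1/4)·0 = 0.
The weights sum to 3/4.
So P(the car behind door 1 | the host opened door 3) = (1/4) / (3/4) = 1/3.

1/3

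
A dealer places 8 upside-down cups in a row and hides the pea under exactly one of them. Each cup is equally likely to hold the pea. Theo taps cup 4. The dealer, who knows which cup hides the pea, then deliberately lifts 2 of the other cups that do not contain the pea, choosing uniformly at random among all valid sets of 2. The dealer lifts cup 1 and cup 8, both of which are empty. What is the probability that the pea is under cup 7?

Consider each possible location of the pea in turn.
If it is under either of cups 1 and 8 (prior 1/8 each): that cup was opened and seen not to hold the prize — ruled out; weight (1/8)·0 = 0 each.
If it is under any of cups 2, 3, 5, 6, and 7 (prior 1/8 each): the dealer has 15 equally likely choices, so probability 1/15; weight (1/8)·(1/15) = 1/120 each.
If it is under cup 4 (prior 1/8): the dealer has 21 equally likely choices, so probability 1/21; weight (1/8)·(1/21) = 1/168.
The weights sum to 1/21.
So P(the pea under cup 7 | the dealer opened cup 1 and cup 8) = (1/120) / (1/21) = 7/40.

7/40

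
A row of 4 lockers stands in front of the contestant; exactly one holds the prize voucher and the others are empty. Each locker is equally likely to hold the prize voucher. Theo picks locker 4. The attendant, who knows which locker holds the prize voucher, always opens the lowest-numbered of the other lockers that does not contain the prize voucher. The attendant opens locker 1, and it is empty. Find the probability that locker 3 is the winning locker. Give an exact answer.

Apply Bayes' rule, conditioning on where the prize voucher actually is.
If it is in locker 1 (prior 1/4): the attendant opened locker 1, so this case is ruled out; weight (1/4)·0 = 0.
If it is in any of lockers 2, 3, and 4 (prior 1/4 each): locker 1 is the lowest-numbered option available, probability 1; weight (1/4)·1 = 1/4 each.
The weights sum to 3/4.
So P(the prize voucher in locker 3 | the attendant opened locker 1) = (1/4) / (3/4) = 1/3.

1/3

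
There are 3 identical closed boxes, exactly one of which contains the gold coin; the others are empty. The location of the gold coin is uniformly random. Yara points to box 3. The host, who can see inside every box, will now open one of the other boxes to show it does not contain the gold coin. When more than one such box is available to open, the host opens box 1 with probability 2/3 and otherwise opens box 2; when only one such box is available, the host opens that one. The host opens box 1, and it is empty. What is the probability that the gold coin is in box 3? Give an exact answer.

Apply Bayes' rule, conditioning on where the gold coin actually is.
If it is in box 1 (prior 1/3): the host opened box 1, so this case is ruled out; weight (1/3)·0 = 0.
If it is in box 2 (prior 1/3): only box 1 is available, probability 1; weight (1/3)·1 = 1/3.
If it is in box 3 (prior 1/3): box 1 is available, opened with probability 2/3; weight (1/3)·(2/3) = 2/9.
The weights sum to 5/9.
So P(the gold coin in box 3 | the host opened box 1) = (2/9) / (5/9) = 2/5.

2/5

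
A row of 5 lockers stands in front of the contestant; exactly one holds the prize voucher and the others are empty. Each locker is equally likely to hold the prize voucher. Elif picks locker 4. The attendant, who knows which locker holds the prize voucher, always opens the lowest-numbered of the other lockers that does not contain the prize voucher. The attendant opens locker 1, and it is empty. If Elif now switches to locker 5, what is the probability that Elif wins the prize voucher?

1/4

Condition on the true location of the prize voucher.
If it is in locker 1 (prior 1/5): the attendant opened locker 1, so this case is ruled out; weight (1/5)·0 = 0.
If it is in any of lockers 2, 3, 4, and 5 (prior 1/5 each): locker 1 is the lowest-numbered option available, probability 1; weight (1/5)·1 = 1/5 each.
The weights sum to 4/5.
So P(the prize voucher in locker 5 | the attendant opened locker 1) = (1/5) / (4/5) = 1/4.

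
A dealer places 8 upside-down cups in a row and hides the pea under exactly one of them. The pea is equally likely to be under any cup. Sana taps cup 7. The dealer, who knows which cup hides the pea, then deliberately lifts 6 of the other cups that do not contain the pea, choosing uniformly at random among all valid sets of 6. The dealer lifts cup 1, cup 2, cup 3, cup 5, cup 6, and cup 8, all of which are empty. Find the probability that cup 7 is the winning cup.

Condition on the true location of the pea.
If it is under any of cups 1, 2, 3, 5, 6, and 8 (prior 1/8 each): that cup was opened and seen not to hold the prize — ruled out; weight (1/8)·0 = 0 each.
If it is under cup 4 (prior 1/8): the dealer has no choice, probability 1; weight (1/8)·1 = 1/8.
If it is under cup 7 (prior 1/8): the dealer has 7 equally likely choices, so probability 1/7; weight (1/8)·(1/7) = 1/56.
The weights sum to 1/7.
So P(the pea under cup 7 | the dealer opened cup 1, cup 2, cup 3, cup 5, cup 6, and cup 8) = (1/56) / (1/7) = 1/8.

1/8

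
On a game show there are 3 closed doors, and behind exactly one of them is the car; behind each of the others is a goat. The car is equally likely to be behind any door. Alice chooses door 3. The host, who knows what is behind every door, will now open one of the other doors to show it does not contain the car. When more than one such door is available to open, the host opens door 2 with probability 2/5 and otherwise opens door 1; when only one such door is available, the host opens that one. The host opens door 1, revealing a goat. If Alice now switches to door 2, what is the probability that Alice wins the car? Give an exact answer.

5/8

Apply Bayes' rule, conditioning on where the car actually is.
If it is behind door 1 (prior 1/3): the host opened door 1, so this case is ruled out; weight (1/3)·0 = 0.
If it is behind door 2 (prior 1/3): only door 1 is available, probability 1; weight (1/3)·1 = 1/3.
If it is behind door 3 (prior 1/3): door 2 is available but not opened, probability 3/5; weight (1/3)·(3/5) = 1/5.
The weights sum to 8/15.
So P(the car behind door 2 | the host opened door 1) = (1/3) / (8/15) = 5/8.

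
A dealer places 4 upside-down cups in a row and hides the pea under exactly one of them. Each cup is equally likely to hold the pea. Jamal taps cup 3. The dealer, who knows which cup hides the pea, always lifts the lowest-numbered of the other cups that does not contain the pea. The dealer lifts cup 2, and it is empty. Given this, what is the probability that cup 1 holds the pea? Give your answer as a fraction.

Apply Bayes' rule, conditioning on where the pea actually is.
If it is under cup 1 (prior 1/4): cup 2 is the lowest-numbered option available, probability 1; weight (1/4)·1 = 1/4.
If it is under cup 2 (prior 1/4): the dealer opened cup 2, so this case is ruled out; weight (1/4)·0 = 0.
If it is under either of cups 3 and 4 (prior 1/4 each): the dealer would have opened cup 1 instead, probability 0; weight (1/4)·0 = 0 each.
The weights sum to 1/4.
So P(the pea under cup 1 | the dealer opened cup 2) = (1/4) / (1/4) = 1.

1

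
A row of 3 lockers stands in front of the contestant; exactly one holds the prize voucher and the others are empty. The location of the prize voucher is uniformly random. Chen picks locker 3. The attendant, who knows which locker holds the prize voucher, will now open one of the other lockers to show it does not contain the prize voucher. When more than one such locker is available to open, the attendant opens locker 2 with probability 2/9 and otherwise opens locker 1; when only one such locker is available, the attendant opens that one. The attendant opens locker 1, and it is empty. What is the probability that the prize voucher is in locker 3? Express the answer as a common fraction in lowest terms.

Apply Bayes' rule, conditioning on where the prize voucher actually is.
If it is in locker 1 (prior 1/3): the attendant opened locker 1, so this case is ruled out; weight (1/3)·0 = 0.
If it is in locker 2 (prior 1/3): only locker 1 is available, probability 1; weight (1/3)·1 = 1/3.
If it is in locker 3 (prior 1/3): locker 2 is available but not opened, probability 7/9; weight (1/3)·(7/9) = 7/27.
The weights sum to 16/27.
So P(the prize voucher in locker 3 | the attendant opened locker 1) = (7/27) / (16/27) = 7/16.

7/16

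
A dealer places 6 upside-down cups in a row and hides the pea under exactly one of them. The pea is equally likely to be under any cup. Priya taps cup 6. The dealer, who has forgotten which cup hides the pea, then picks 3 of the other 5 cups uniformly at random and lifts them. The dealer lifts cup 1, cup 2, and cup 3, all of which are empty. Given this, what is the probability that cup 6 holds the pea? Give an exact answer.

Condition on the true location of the pea.
If it is under any of cups 1, 2, and 3 (prior 1/6 each): that cup was opened and seen not to hold the prize — ruled out; weight (1/6)·0 = 0 each.
If it is under any of cups 4, 5, and 6 (prior 1/6 each): the dealer picks exactly this set with probability 1/10 regardless, and none is the prize; weight (1/6)·(1/10) = 1/60 each.
The weights sum to 1/20.
So P(the pea under cup 6 | the dealer opened cup 1, cup 2, and cup 3) = (1/60) / (1/20) = 1/3.

1/3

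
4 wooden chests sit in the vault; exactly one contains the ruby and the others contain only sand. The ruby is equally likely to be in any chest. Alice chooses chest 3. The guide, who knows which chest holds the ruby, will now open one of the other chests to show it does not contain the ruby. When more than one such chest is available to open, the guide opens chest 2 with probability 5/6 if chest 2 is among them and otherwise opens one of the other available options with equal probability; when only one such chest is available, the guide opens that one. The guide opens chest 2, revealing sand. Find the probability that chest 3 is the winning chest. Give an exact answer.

Apply Bayes' rule, conditioning on where the ruby actually is.
If it is in any of chests 1, 3, and 4 (prior 1/4 each): chest 2 is available, opened with probability 5/6; weight (1/4)·(5/6) = 5/24 each.
If it is in chest 2 (prior 1/4): the guide opened chest 2, so this case is ruled out; weight (1/4)·0 = 0.
The weights sum to 5/8.
So P(the ruby in chest 3 | the guide opened chest 2) = (5/24) / (5/8) = 1/3.

1/3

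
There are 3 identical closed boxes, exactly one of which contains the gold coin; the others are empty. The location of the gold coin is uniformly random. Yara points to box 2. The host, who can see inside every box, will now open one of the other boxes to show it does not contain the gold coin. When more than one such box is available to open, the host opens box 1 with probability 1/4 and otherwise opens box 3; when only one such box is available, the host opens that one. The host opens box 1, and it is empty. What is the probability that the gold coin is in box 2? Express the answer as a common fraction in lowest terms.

Consider each possible location of the gold coin in turn.
If it is in box 1 (prior 1/3): the host opened box 1, so this case is ruled out; weight (1/3)·0 = 0.
If it is in box 2 (prior 1/3): box 1 is available, opened with probability 1/4; weight (1/3)·(1/4) = 1/12.
If it is in box 3 (prior 1/3): only box 1 is available, probability 1; weight (1/3)·1 = 1/3.
The weights sum to 5/12.
So P(the gold coin in box 2 | the host opened box 1) = (1/12) / (5/12) = 1/5.

1/5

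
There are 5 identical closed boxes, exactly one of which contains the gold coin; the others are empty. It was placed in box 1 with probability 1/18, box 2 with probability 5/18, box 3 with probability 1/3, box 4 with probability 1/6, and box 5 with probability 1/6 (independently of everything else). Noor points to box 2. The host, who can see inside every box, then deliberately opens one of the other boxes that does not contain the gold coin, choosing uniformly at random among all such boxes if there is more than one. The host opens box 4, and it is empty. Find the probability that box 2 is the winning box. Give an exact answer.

3/11

Consider each possible location of the gold coin in turn.
If it is in box 1 (prior 1/18): the host has 3 equally likely choices, so probability 1/3; weight (1/18)·(1/3) = 1/54.
If it is in box 2 (prior 5/18): the host has 4 equally likely choices, so probability 1/4; weight (5/18)·(1/4) = 5/72.
If it is in box 3 (prior 1/3): the host has 3 equally likely choices, so probability 1/3; weight (1/3)·(1/3) = 1/9.
If it is in box 4 (prior 1/6): the host opened box 4, so this case is ruled out; weight (1/6)·0 = 0.
If it is in box 5 (prior 1/6): the host has 3 equally likely choices, so probability 1/3; weight (1/6)·(1/3) = 1/18.
The weights sum to 55/216.
So P(the gold coin in box 2 | the host opened box 4) = (5/72) / (55/216) = 3/11.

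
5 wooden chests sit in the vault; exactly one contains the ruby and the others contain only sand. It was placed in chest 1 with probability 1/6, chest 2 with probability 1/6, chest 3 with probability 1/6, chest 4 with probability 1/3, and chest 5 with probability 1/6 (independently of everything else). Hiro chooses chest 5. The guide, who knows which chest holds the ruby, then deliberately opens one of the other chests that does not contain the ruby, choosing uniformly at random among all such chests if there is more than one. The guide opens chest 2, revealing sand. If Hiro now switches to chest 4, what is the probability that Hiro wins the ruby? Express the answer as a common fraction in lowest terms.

8/19

Consider each possible location of the ruby in turn.
If it is in either of chests 1 and 3 (prior 1/6 each): the guide has 3 equally likely choices, so probability 1/3; weight (1/6)·(1/3) = 1/18 each.
If it is in chest 2 (prior 1/6): the guide opened chest 2, so this case is ruled out; weight (1/6)·0 = 0.
If it is in chest 4 (prior 1/3): the guide has 3 equally likely choices, so probability 1/3; weight (1/3)·(1/3) = 1/9.
If it is in chest 5 (prior 1/6): the guide has 4 equally likely choices, so probability 1/4; weight (1/6)·(1/4) = 1/24.
The weights sum to 19/72.
So P(the ruby in chest 4 | the guide opened chest 2) = (1/9) / (19/72) = 8/19.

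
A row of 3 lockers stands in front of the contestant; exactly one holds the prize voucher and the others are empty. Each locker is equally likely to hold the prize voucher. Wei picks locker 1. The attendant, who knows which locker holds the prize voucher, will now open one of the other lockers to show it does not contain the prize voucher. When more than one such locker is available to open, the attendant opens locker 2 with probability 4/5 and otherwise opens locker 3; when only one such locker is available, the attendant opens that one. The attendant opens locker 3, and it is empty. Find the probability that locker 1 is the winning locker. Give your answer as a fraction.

Consider each possible location of the prize voucher in turn.
If it is in locker 1 (prior 1/3): locker 2 is available but not opened, probability 1/5; weight (1/3)·(1/5) = 1/15.
If it is in locker 2 (prior 1/3): only locker 3 is available, probability 1; weight (1/3)·1 = 1/3.
If it is in locker 3 (prior 1/3): the attendant opened locker 3, so this case is ruled out; weight (1/3)·0 = 0.
The weights sum to 2/5.
So P(the prize voucher in locker 1 | the attendant opened locker 3) = (1/15) / (2/5) = 1/6.

1/6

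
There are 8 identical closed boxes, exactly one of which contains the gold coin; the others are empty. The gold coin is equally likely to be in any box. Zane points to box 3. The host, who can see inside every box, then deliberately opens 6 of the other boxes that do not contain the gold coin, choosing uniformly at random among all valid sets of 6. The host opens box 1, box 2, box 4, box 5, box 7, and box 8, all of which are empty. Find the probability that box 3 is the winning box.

1/8

Consider each possible location of the gold coin in turn.
If it is in any of boxes 1, 2, 4, 5, 7, and 8 (prior 1/8 each): that box was opened and seen not to hold the prize — ruled out; weight (1/8)·0 = 0 each.
If it is in box 3 (prior 1/8): the host has 7 equally likely choices, so probability 1/7; weight (1/8)·(1/7) = 1/56.
If it is in box 6 (prior 1/8): the host has no choice, probability 1; weight (1/8)·1 = 1/8.
The weights sum to 1/7.
So P(the gold coin in box 3 | the host opened box 1, box 2, box 4, box 5, box 7, and box 8) = (1/56) / (1/7) = 1/8.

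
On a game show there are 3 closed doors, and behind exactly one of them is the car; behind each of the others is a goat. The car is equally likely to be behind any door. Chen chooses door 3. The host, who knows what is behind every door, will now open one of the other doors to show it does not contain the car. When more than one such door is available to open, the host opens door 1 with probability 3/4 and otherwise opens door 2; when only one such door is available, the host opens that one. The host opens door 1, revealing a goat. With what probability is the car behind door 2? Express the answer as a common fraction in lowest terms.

Consider each possible location of the car in turn.
If it is behind door 1 (prior 1/3): the host opened door 1, so this case is ruled out; weight (1/3)·0 = 0.
If it is behind door 2 (prior 1/3): only door 1 is available, probability 1; weight (1/3)·1 = 1/3.
If it is behind door 3 (prior 1/3): door 1 is available, opened with probability 3/4; weight (1/3)·(3/4) = 1/4.
The weights sum to 7/12.
So P(the car behind door 2 | the host opened door 1) = (1/3) / (7/12) = 4/7.

4/7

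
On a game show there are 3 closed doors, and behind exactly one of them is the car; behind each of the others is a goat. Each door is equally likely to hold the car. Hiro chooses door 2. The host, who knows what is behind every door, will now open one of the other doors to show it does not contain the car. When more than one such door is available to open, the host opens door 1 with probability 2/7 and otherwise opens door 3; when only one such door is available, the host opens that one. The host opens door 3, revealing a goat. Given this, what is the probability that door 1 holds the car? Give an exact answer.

Apply Bayes' rule, conditioning on where the car actually is.
If it is behind door 1 (prior 1/3): only door 3 is available, probability 1; weight (1/3)·1 = 1/3.
If it is behind door 2 (prior 1/3): door 1 is available but not opened, probability 5/7; weight (1/3)·(5/7) = 5/21.
If it is behind door 3 (prior 1/3): the host opened door 3, so this case is ruled out; weight (1/3)·0 = 0.
The weights sum to 4/7.
So P(the car behind door 1 | the host opened door 3) = (1/3) / (4/7) = 7/12.

7/12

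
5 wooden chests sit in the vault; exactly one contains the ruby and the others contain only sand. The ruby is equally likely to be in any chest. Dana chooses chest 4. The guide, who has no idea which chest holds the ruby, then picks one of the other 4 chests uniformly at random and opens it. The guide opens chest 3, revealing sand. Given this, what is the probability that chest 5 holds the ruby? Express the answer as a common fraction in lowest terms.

Because the guide chose which chest to open without knowing where the ruby is, the choice is independent of the prize location. Learning that chest 3 does not hold the ruby simply rules out that one location and leaves the remaining 4 chests still equally likely by symmetry.
So P(the ruby in chest 5) = 1/4.

1/4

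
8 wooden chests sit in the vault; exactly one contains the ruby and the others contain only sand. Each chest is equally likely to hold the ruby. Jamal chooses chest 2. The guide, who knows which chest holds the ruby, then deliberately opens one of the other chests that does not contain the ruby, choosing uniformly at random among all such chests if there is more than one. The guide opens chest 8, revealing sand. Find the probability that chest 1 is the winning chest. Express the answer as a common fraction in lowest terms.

7/48

Consider each possible location of the ruby in turn.
If it is in any of chests 1, 3, 4, 5, 6, and 7 (prior 1/8 each): the guide has 6 equally likely choices, so probability 1/6; weight (1/8)·(1/6) = 1/48 each.
If it is in chest 2 (prior 1/8): the guide has 7 equally likely choices, so probability 1/7; weight (1/8)·(1/7) = 1/56.
If it is in chest 8 (prior 1/8): the guide opened chest 8, so this case is ruled out; weight (1/8)·0 = 0.
The weights sum to 1/7.
So P(the ruby in chest 1 | the guide opened chest 8) = (1/48) / (1/7) = 7/48.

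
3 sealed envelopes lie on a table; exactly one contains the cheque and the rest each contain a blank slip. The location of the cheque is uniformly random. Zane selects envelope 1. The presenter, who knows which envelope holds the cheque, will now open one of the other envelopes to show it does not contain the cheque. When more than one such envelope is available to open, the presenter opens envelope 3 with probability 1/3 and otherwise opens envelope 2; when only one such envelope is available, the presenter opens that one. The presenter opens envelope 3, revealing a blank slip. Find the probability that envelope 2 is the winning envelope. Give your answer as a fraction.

Consider each possible location of the cheque in turn.
If it is in envelope 1 (prior 1/3): envelope 3 is available, opened with probability 1/3; weight (1/3)·(1/3) = 1/9.
If it is in envelope 2 (prior 1/3): only envelope 3 is available, probability 1; weight (1/3)·1 = 1/3.
If it is in envelope 3 (prior 1/3): the presenter opened envelope 3, so this case is ruled out; weight (1/3)·0 = 0.
The weights sum to 4/9.
So P(the cheque in envelope 2 | the presenter opened envelope 3) = (1/3) / (4/9) = 3/4.

3/4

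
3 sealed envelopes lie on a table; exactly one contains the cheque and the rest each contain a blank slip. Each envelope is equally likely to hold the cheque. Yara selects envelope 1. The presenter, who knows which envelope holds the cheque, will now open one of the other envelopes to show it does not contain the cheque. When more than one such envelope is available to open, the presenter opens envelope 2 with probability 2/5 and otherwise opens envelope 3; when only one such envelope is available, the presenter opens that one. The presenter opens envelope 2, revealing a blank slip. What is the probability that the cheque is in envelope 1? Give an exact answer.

Condition on the true location of the cheque.
If it is in envelope 1 (prior 1/3): envelope 2 is available, opened with probability 2/5; weight (1/3)·(2/5) = 2/15.
If it is in envelope 2 (prior 1/3): the presenter opened envelope 2, so this case is ruled out; weight (1/3)·0 = 0.
If it is in envelope 3 (prior 1/3): only envelope 2 is available, probability 1; weight (1/3)·1 = 1/3.
The weights sum to 7/15.
So P(the cheque in envelope 1 | the presenter opened envelope 2) = (2/15) / (7/15) = 2/7.

2/7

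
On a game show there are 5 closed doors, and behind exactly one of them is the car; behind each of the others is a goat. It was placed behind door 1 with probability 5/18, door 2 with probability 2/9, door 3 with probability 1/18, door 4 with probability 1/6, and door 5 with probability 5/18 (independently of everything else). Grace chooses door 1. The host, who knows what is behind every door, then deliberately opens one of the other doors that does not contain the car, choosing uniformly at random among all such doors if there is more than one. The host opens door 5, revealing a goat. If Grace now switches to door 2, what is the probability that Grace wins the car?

Apply Bayes' rule, conditioning on where the car actually is.
If it is behind door 1 (prior 5/18): the host has 4 equally likely choices, so probability 1/4; weight (5/18)·(1/4) = 5/72.
If it is behind door 2 (prior 2/9): the host has 3 equally likely choices, so probability 1/3; weight (2/9)·(1/3) = 2/27.
If it is behind door 3 (prior 1/18): the host has 3 equally likely choices, so probability 1/3; weight (1/18)·(1/3) = 1/54.
If it is behind door 4 (prior 1/6): the host has 3 equally likely choices, so probability 1/3; weight (1/6)·(1/3) = 1/18.
If it is behind door 5 (prior 5/18): the host opened door 5, so this case is ruled out; weight (5/18)·0 = 0.
The weights sum to 47/216.
So P(the car behind door 2 | the host opened door 5) = (2/27) / (47/216) = 16/47.

16/47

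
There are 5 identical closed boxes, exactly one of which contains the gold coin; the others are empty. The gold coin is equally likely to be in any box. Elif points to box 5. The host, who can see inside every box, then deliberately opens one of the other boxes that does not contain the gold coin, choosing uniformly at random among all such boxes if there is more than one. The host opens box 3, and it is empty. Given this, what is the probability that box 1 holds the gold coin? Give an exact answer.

4/15

Condition on the true location of the gold coin.
If it is in any of boxes 1, 2, and 4 (prior 1/5 each): the host has 3 equally likely choices, so probability 1/3; weight (1/5)·(1/3) = 1/15 each.
If it is in box 3 (prior 1/5): the host opened box 3, so this case is ruled out; weight (1/5)·0 = 0.
If it is in box 5 (prior 1/5): the host has 4 equally likely choices, so probability 1/4; weight (1/5)·(1/4) = 1/20.
The weights sum to 1/4.
So P(the gold coin in box 1 | the host opened box 3) = (1/15) / (1/4) = 4/15.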